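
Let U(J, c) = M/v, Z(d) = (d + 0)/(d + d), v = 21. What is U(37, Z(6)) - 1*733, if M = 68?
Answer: -15325/21 ≈ -729.76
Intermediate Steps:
Z(d) = ½ (Z(d) = d/((2*d)) = d*(1/(2*d)) = ½)
U(J, c) = 68/21
U(37, Z(6)) - 1*733 = 68/21 - 1*733 = 68/21 - 733 = -15325/21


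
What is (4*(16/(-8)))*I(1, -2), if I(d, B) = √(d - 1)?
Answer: 0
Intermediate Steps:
I(d, B) = √(-1 + d)
(4*(16/(-8)))*I(1, -2) = (4*(16/(-8)))*√(-1 + 1) = (4*(16*(-⅛)))*√0 = (4*(-2))*0 = -8*0 = 0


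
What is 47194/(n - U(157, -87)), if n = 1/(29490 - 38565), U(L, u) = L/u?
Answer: 6210140475/237448 ≈ 26154.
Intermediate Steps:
n = -1/9075 (n = 1/(-9075) = -1/9075 ≈ -0.00011019)
47194/(n - U(157, -87)) = 47194/(-1/9075 - 157/(-87)) = 47194/(-1/9075 - 157*(-1)/87) = 47194/(-1/9075 - 1*(-157/87)) = 47194/(-1/9075 + 157/87) = 47194/(474896/263175) = 47194*(263175/474896) = 6210140475/237448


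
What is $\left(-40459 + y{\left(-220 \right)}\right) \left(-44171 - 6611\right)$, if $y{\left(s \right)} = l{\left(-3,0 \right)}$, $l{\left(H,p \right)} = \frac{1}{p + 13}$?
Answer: $\frac{26709605412}{13} \approx 2.0546 \cdot 10^{9}$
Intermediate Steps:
$l{\left(H,p \right)} = \frac{1}{13 + p}$
$y{\left(s \right)} = \frac{1}{13}$ ($y{\left(s \right)} = \frac{1}{13 + 0} = \frac{1}{13}$)
$\left(-40459 + y{\left(-220 \right)}\right) \left(-44171 - 6611\right) = \left(-40459 + \frac{1}{13}\right) \left(-44171 - 6611\right) = \left(- \frac{525966}{13}\right) \left(-50782\right) = \frac{26709605412}{13}$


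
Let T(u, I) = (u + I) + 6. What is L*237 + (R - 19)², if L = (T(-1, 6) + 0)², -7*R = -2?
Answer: 1422334/49 ≈ 29027.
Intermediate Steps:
R = 2/7 (R = -⅐*(-2) = 2/7 ≈ 0.28571)
T(u, I) = 6 + I + u (T(u, I) = (I + u) + 6 = 6 + I + u)
L = 121 (L = ((6 + 6 - 1) + 0)² = (11 + 0)² = 11² = 121)
L*237 + (R - 19)² = 121*237 + (2/7 - 19)² = 28677 + (-131/7)² = 28677 + 17161/49 = 1422334/49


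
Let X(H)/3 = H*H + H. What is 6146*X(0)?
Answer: 0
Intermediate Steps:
X(H) = 3*H + 3*H² (X(H) = 3*(H*H + H) = 3*(H² + H) = 3*(H + H²) = 3*H + 3*H²)
6146*X(0) = 6146*(3*0*(1 + 0)) = 6146*(3*0*1) = 6146*0 = 0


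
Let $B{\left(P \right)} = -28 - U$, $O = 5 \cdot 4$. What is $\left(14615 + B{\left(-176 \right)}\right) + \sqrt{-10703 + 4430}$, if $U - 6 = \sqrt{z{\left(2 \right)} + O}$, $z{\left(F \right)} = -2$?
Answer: $14581 - 3 \sqrt{2} + 3 i \sqrt{697} \approx 14577.0 + 79.202 i$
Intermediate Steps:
$O = 20$
$U = 6 + 3 \sqrt{2}$ ($U = 6 + \sqrt{-2 + 20} = 6 + \sqrt{18} = 6 + 3 \sqrt{2} \approx 10.243$)
$B{\left(P \right)} = -34 - 3 \sqrt{2}$ ($B{\left(P \right)} = -28 - \left(6 + 3 \sqrt{2}\right) = -34 - 3 \sqrt{2}$)
$\left(14615 + B{\left(-176 \right)}\right) + \sqrt{-10703 + 4430} = \left(14615 - \left(34 + 3 \sqrt{2}\right)\right) + \sqrt{-10703 + 4430} = \left(14581 - 3 \sqrt{2}\right) + \sqrt{-6273} = \left(14581 - 3 \sqrt{2}\right) + 3 i \sqrt{697} = 14581 - 3 \sqrt{2} + 3 i \sqrt{697}$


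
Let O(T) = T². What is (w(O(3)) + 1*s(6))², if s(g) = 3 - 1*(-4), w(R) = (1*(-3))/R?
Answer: 400/9 ≈ 44.444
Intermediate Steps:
w(R) = -3/R
s(g) = 7 (s(g) = 3 + 4 = 7)
(w(O(3)) + 1*s(6))² = (-3/(3²) + 1*7)² = (-3/9 + 7)² = (-3*⅑ + 7)² = (-⅓ + 7)² = (20/3)² = 400/9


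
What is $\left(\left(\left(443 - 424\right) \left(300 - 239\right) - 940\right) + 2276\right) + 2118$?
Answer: $4613$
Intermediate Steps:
$\left(\left(\left(443 - 424\right) \left(300 - 239\right) - 940\right) + 2276\right) + 2118 = \left(\left(19 \cdot 61 - 940\right) + 2276\right) + 2118 = \left(\left(1159 - 940\right) + 2276\right) + 2118 = \left(219 + 2276\right) + 2118 = 2495 + 2118 = 4613$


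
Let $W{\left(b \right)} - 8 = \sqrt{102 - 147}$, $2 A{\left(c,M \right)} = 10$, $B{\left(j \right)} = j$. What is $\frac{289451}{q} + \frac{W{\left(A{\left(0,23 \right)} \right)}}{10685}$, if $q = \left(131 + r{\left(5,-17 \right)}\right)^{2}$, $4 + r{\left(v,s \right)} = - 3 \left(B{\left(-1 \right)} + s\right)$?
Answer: $\frac{3093046023}{350051285} + \frac{3 i \sqrt{5}}{10685} \approx 8.836 + 0.00062781 i$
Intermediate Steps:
$A{\left(c,M \right)} = 5$ ($A{\left(c,M \right)} = \frac{1}{2} \cdot 10 = 5$)
$W{\left(b \right)} = 8 + 3 i \sqrt{5}$ ($W{\left(b \right)} = 8 + \sqrt{102 - 147} = 8 + \sqrt{-45} = 8 + 3 i \sqrt{5}$)
$r{\left(v,s \right)} = -1 - 3 s$ ($r{\left(v,s \right)} = -4 - 3 \left(-1 + s\right) = -4 - \left(-3 + 3 s\right) = -1 - 3 s$)
$q = 32761$ ($q = \left(131 - -50\right)^{2} = \left(131 + \left(-1 + 51\right)\right)^{2} = \left(131 + 50\right)^{2} = 181^{2} = 32761$)
$\frac{289451}{q} + \frac{W{\left(A{\left(0,23 \right)} \right)}}{10685} = \frac{289451}{32761} + \frac{8 + 3 i \sqrt{5}}{10685} = 289451 \cdot \frac{1}{32761} + \left(8 + 3 i \sqrt{5}\right) \frac{1}{10685} = \frac{289451}{32761} + \left(\frac{8}{10685} + \frac{3 i \sqrt{5}}{10685}\right) = \frac{3093046023}{350051285} + \frac{3 i \sqrt{5}}{10685}$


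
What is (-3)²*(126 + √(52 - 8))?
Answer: 1134 + 18*√11 ≈ 1193.7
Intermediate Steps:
(-3)²*(126 + √(52 - 8)) = 9*(126 + √44) = 9*(126 + 2*√11) = 1134 + 18*√11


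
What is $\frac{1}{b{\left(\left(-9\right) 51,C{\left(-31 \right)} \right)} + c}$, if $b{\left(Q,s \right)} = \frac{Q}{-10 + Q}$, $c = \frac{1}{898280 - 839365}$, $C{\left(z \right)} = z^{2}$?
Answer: $\frac{27631135}{27042454} \approx 1.0218$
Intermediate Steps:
$c = \frac{1}{58915} \approx 1.6974 \cdot 10^{-5}$
$\frac{1}{b{\left(\left(-9\right) 51,C{\left(-31 \right)} \right)} + c} = \frac{1}{\frac{\left(-9\right) 51}{-10 - 459} + \frac{1}{58915}} = \frac{1}{- \frac{459}{-10 - 459} + \frac{1}{58915}} = \frac{1}{- \frac{459}{-469} + \frac{1}{58915}} = \frac{1}{\left(-459\right) \left(- \frac{1}{469}\right) + \frac{1}{58915}} = \frac{1}{\frac{459}{469} + \frac{1}{58915}} = \frac{1}{\frac{27042454}{27631135}} = \frac{27631135}{27042454}$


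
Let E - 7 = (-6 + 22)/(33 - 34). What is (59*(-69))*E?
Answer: 36639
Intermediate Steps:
E = -9 (E = 7 + (-6 + 22)/(33 - 34) = 7 + 16/(-1) = 7 + 16*(-1) = 7 - 16 = -9)
(59*(-69))*E = (59*(-69))*(-9) = -4071*(-9) = 36639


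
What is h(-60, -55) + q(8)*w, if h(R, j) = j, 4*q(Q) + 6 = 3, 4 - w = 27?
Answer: -151/4 ≈ -37.750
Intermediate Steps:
w = -23 (w = 4 - 1*27 = 4 - 27 = -23)
q(Q) = -¾ (q(Q) = -3/2 + (¼)*3 = -3/2 + ¾ = -¾)
h(-60, -55) + q(8)*w = -55 - ¾*(-23) = -55 + 69/4 = -151/4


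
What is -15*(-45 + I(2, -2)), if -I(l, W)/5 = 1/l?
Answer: 1425/2 ≈ 712.50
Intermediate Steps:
I(l, W) = -5/l
-15*(-45 + I(2, -2)) = -15*(-45 - 5/2) = -15*(-95/2) = 1425/2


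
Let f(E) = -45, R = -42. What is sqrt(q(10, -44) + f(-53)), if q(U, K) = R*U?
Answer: I*sqrt(465) ≈ 21.564*I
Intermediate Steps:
q(U, K) = -42*U
sqrt(q(10, -44) + f(-53)) = sqrt(-42*10 - 45) = sqrt(-420 - 45) = sqrt(-465) = I*sqrt(465)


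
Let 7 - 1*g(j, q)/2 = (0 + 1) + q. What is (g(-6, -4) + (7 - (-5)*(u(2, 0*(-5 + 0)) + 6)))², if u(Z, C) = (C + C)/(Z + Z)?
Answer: 3249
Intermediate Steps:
g(j, q) = 12 - 2*q (g(j, q) = 14 - 2*((0 + 1) + q) = 14 - 2*(1 + q) = 14 + (-2 - 2*q) = 12 - 2*q)
u(Z, C) = C/Z (u(Z, C) = (2*C)/((2*Z)) = (2*C)*(1/(2*Z)) = C/Z)
(g(-6, -4) + (7 - (-5)*(u(2, 0*(-5 + 0)) + 6)))² = ((12 - 2*(-4)) + (7 - (-5)*((0*(-5 + 0))/2 + 6)))² = ((12 + 8) + (7 - (-5)*((0*(-5))*(½) + 6)))² = (20 + (7 - (-5)*(0*(½) + 6)))² = (20 + (7 - (-5)*(0 + 6)))² = (20 + (7 - (-5)*6))² = (20 + (7 - 1*(-30)))² = (20 + (7 + 30))² = (20 + 37)² = 57² = 3249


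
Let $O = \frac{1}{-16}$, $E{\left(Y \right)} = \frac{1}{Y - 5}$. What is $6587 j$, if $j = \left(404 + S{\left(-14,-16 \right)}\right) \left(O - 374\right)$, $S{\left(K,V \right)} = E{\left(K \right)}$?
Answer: $- \frac{15924895875}{16} \approx -9.9531 \cdot 10^{8}$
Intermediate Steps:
$E{\left(Y \right)} = \frac{1}{-5 + Y}$
$S{\left(K,V \right)} = \frac{1}{-5 + K}$
$O = - \frac{1}{16} \approx -0.0625$
$j = - \frac{2417625}{16}$ ($j = \left(404 + \frac{1}{-5 - 14}\right) \left(- \frac{1}{16} - 374\right) = \left(404 + \frac{1}{-19}\right) \left(- \frac{5985}{16}\right) = \left(404 - \frac{1}{19}\right) \left(- \frac{5985}{16}\right) = \frac{7675}{19} \left(- \frac{5985}{16}\right) = - \frac{2417625}{16} \approx -1.511 \cdot 10^{5}$)
$6587 j = 6587 \left(- \frac{2417625}{16}\right) = - \frac{15924895875}{16}$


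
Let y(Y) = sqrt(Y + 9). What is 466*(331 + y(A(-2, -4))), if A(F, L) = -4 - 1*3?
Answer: 154246 + 466*sqrt(2) ≈ 1.5491e+5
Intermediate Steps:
A(F, L) = -7 (A(F, L) = -4 - 3 = -7)
y(Y) = sqrt(9 + Y)
466*(331 + y(A(-2, -4))) = 466*(331 + sqrt(9 - 7)) = 466*(331 + sqrt(2)) = 154246 + 466*sqrt(2)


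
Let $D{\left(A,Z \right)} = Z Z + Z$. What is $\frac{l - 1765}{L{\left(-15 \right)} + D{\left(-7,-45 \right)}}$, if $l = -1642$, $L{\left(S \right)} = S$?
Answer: $- \frac{3407}{1965} \approx -1.7338$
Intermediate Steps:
$D{\left(A,Z \right)} = Z + Z^{2}$ ($D{\left(A,Z \right)} = Z^{2} + Z = Z + Z^{2}$)
$\frac{l - 1765}{L{\left(-15 \right)} + D{\left(-7,-45 \right)}} = \frac{-1642 - 1765}{-15 - 45 \left(1 - 45\right)} = - \frac{3407}{-15 - -1980} = - \frac{3407}{-15 + 1980} = - \frac{3407}{1965}$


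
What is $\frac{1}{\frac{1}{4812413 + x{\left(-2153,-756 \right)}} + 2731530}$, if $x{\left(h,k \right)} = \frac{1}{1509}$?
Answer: $\frac{7261931218}{19836182979905049} \approx 3.661 \cdot 10^{-7}$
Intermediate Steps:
$x{\left(h,k \right)} = \frac{1}{1509}$
$\frac{1}{\frac{1}{4812413 + x{\left(-2153,-756 \right)}} + 2731530} = \frac{1}{\frac{1}{4812413 + \frac{1}{1509}} + 2731530} = \frac{1}{\frac{1}{\frac{7261931218}{1509}} + 2731530} = \frac{1}{\frac{1509}{7261931218} + 2731530} = \frac{1}{\frac{19836182979905049}{7261931218}} = \frac{7261931218}{19836182979905049}$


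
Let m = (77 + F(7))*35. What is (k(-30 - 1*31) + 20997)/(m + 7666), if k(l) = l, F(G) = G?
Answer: 10468/5303 ≈ 1.9740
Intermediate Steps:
m = 2940 (m = (77 + 7)*35 = 84*35 = 2940)
(k(-30 - 1*31) + 20997)/(m + 7666) = ((-30 - 1*31) + 20997)/(2940 + 7666) = ((-30 - 31) + 20997)/10606 = (-61 + 20997)*(1/10606) = 20936*(1/10606) = 10468/5303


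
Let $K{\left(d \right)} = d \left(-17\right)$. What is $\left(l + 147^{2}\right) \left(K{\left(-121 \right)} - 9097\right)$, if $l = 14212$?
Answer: $-252179840$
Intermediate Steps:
$K{\left(d \right)} = - 17 d$
$\left(l + 147^{2}\right) \left(K{\left(-121 \right)} - 9097\right) = \left(14212 + 147^{2}\right) \left(\left(-17\right) \left(-121\right) - 9097\right) = \left(14212 + 21609\right) \left(2057 - 9097\right) = 35821 \left(-7040\right) = -252179840$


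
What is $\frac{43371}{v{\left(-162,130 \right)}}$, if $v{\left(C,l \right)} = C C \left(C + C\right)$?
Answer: $- \frac{4819}{944784} \approx -0.0051006$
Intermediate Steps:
$v{\left(C,l \right)} = 2 C^{3}$ ($v{\left(C,l \right)} = C^{2} \cdot 2 C = 2 C^{3}$)
$\frac{43371}{v{\left(-162,130 \right)}} = \frac{43371}{2 \left(-162\right)^{3}} = \frac{43371}{2 \left(-4251528\right)} = \frac{43371}{-8503056} = 43371 \left(- \frac{1}{8503056}\right) = - \frac{4819}{944784}$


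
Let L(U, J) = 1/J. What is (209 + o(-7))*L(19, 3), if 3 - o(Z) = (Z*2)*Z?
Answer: 38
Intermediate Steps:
o(Z) = 3 - 2*Z² (o(Z) = 3 - Z*2*Z = 3 - 2*Z*Z = 3 - 2*Z²)
(209 + o(-7))*L(19, 3) = (209 + (3 - 2*(-7)²))/3 = (209 + (3 - 2*49))*(⅓) = (209 + (3 - 98))*(⅓) = (209 - 95)*(⅓) = 114*(⅓) = 38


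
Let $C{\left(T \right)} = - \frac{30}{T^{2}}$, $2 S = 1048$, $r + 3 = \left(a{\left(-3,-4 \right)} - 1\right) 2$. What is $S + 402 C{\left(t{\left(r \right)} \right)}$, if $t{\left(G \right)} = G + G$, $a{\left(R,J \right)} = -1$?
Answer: $\frac{22661}{49} \approx 462.47$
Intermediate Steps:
$r = -7$ ($r = -3 + \left(-1 - 1\right) 2 = -3 - 4 = -7$)
$S = 524$ ($S = \frac{1}{2} \cdot 1048 = 524$)
$t{\left(G \right)} = 2 G$
$C{\left(T \right)} = - \frac{30}{T^{2}}$
$S + 402 C{\left(t{\left(r \right)} \right)} = 524 + 402 \left(- \frac{30}{196}\right) = 524 + 402 \left(\left(-30\right) \frac{1}{196}\right) = 524 + 402 \left(- \frac{15}{98}\right) = 524 - \frac{3015}{49} = \frac{22661}{49}$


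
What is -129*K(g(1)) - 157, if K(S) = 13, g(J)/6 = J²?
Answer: -1834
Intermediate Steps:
g(J) = 6*J²
-129*K(g(1)) - 157 = -129*13 - 157 = -1677 - 157 = -1834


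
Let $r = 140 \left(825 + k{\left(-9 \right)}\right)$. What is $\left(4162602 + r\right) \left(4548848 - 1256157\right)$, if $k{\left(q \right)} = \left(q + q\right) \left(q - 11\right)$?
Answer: $14252419578882$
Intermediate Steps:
$k{\left(q \right)} = 2 q \left(-11 + q\right)$
$r = 165900$ ($r = 140 \left(825 + 2 \left(-9\right) \left(-11 - 9\right)\right) = 140 \left(825 + 2 \left(-9\right) \left(-20\right)\right) = 140 \left(825 + 360\right) = 140 \cdot 1185 = 165900$)
$\left(4162602 + r\right) \left(4548848 - 1256157\right) = \left(4162602 + 165900\right) \left(4548848 - 1256157\right) = 4328502 \cdot 3292691 = 14252419578882$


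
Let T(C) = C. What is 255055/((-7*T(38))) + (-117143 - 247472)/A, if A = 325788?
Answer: -41595422965/43329804 ≈ -959.97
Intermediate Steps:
255055/((-7*T(38))) + (-117143 - 247472)/A = 255055/((-7*38)) + (-117143 - 247472)/325788 = 255055/(-266) - 364615*1/325788 = 255055*(-1/266) - 364615/325788 = -255055/266 - 364615/325788 = -41595422965/43329804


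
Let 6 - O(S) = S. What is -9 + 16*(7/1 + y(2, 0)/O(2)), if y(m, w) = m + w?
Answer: 111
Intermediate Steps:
O(S) = 6 - S
-9 + 16*(7/1 + y(2, 0)/O(2)) = -9 + 16*(7/1 + (2 + 0)/(6 - 1*2)) = -9 + 16*(7*1 + 2/(6 - 2)) = -9 + 16*(7 + 2/4) = -9 + 16*(7 + 2*(1/4)) = -9 + 16*(7 + 1/2) = -9 + 16*(15/2) = -9 + 120 = 111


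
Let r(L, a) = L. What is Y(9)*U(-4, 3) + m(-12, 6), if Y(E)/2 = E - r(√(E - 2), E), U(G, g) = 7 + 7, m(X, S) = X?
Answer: 240 - 28*√7 ≈ 165.92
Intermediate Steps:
U(G, g) = 14
Y(E) = -2*√(-2 + E) + 2*E (Y(E) = 2*(E - √(E - 2)) = 2*(E - √(-2 + E)) = -2*√(-2 + E) + 2*E)
Y(9)*U(-4, 3) + m(-12, 6) = (-2*√(-2 + 9) + 2*9)*14 - 12 = (-2*√7 + 18)*14 - 12 = (18 - 2*√7)*14 - 12 = (252 - 28*√7) - 12 = 240 - 28*√7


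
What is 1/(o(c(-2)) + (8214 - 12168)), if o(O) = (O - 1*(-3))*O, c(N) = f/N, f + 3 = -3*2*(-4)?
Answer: -4/15501 ≈ -0.00025805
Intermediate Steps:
f = 21 (f = -3 - 3*2*(-4) = -3 - 6*(-4) = -3 + 24 = 21)
c(N) = 21/N
o(O) = O*(3 + O) (o(O) = (O + 3)*O = (3 + O)*O = O*(3 + O))
1/(o(c(-2)) + (8214 - 12168)) = 1/((21/(-2))*(3 + 21/(-2)) + (8214 - 12168)) = 1/((21*(-½))*(3 + 21*(-½)) - 3954) = 1/(-21*(3 - 21/2)/2 - 3954) = 1/(-21/2*(-15/2) - 3954) = 1/(315/4 - 3954) = 1/(-15501/4) = -4/15501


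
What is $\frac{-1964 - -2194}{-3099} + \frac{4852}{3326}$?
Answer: $\frac{7135684}{5153637} \approx 1.3846$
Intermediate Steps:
$\frac{-1964 - -2194}{-3099} + \frac{4852}{3326} = \left(-1964 + 2194\right) \left(- \frac{1}{3099}\right) + 4852 \cdot \frac{1}{3326} = 230 \left(- \frac{1}{3099}\right) + \frac{2426}{1663} = - \frac{230}{3099} + \frac{2426}{1663} = \frac{7135684}{5153637}$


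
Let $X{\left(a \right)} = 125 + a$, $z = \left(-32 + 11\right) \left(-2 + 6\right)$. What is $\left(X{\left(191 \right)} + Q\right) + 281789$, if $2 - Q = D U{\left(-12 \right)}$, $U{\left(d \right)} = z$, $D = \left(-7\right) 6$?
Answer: $278579$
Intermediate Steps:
$D = -42$
$z = -84$ ($z = \left(-21\right) 4 = -84$)
$U{\left(d \right)} = -84$
$Q = -3526$ ($Q = 2 - \left(-42\right) \left(-84\right) = 2 - 3528 = -3526$)
$\left(X{\left(191 \right)} + Q\right) + 281789 = \left(\left(125 + 191\right) - 3526\right) + 281789 = \left(316 - 3526\right) + 281789 = -3210 + 281789 = 278579$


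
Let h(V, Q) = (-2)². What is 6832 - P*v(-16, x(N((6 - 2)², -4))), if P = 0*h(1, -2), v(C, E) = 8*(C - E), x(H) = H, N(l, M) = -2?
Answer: 6832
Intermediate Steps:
v(C, E) = -8*E + 8*C
h(V, Q) = 4
P = 0 (P = 0*4 = 0)
6832 - P*v(-16, x(N((6 - 2)², -4))) = 6832 - 0*(-8*(-2) + 8*(-16)) = 6832 - 0*(16 - 128) = 6832 - 0*(-112) = 6832 - 1*0 = 6832 + 0 = 6832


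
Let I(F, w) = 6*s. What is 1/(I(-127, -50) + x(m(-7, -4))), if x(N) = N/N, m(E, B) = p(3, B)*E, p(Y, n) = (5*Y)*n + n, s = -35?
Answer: -1/209 ≈ -0.0047847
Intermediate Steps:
p(Y, n) = n + 5*Y*n (p(Y, n) = 5*Y*n + n = n + 5*Y*n)
m(E, B) = 16*B*E (m(E, B) = (B*(1 + 5*3))*E = (B*(1 + 15))*E = (B*16)*E = (16*B)*E = 16*B*E)
I(F, w) = -210 (I(F, w) = 6*(-35) = -210)
x(N) = 1
1/(I(-127, -50) + x(m(-7, -4))) = 1/(-210 + 1) = 1/(-209) = -1/209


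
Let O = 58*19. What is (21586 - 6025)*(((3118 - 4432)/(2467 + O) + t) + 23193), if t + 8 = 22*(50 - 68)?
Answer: 1265617008747/3569 ≈ 3.5461e+8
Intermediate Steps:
O = 1102
t = -404 (t = -8 + 22*(50 - 68) = -8 + 22*(-18) = -8 - 396 = -404)
(21586 - 6025)*(((3118 - 4432)/(2467 + O) + t) + 23193) = (21586 - 6025)*(((3118 - 4432)/(2467 + 1102) - 404) + 23193) = 15561*((-1314/3569 - 404) + 23193) = 15561*(-1443190/3569 + 23193) = 15561*(81332627/3569) = 1265617008747/3569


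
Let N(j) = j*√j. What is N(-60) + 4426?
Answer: 4426 - 120*I*√15 ≈ 4426.0 - 464.76*I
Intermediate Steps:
N(j) = j^(3/2)
N(-60) + 4426 = (-60)^(3/2) + 4426 = -120*I*√15 + 4426 = 4426 - 120*I*√15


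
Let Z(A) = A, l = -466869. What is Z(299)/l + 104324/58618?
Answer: 1872619799/1052574117 ≈ 1.7791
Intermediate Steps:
Z(299)/l + 104324/58618 = 299/(-466869) + 104324/58618 = 299*(-1/466869) + 104324*(1/58618) = -23/35913 + 52162/29309 = 1872619799/1052574117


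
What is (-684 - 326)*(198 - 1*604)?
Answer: 410060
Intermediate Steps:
(-684 - 326)*(198 - 1*604) = -1010*(198 - 604) = -1010*(-406) = 410060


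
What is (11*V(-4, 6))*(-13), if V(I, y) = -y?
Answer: 858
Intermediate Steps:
(11*V(-4, 6))*(-13) = (11*(-1*6))*(-13) = (11*(-6))*(-13) = -66*(-13) = 858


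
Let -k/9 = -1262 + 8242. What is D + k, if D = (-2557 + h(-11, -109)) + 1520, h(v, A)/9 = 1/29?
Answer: -1851844/29 ≈ -63857.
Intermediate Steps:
h(v, A) = 9/29
k = -62820 (k = -9*(-1262 + 8242) = -9*6980 = -62820)
D = -30064/29 (D = (-2557 + 9/29) + 1520 = -74144/29 + 1520 = -30064/29 ≈ -1036.7)
D + k = -30064/29 - 62820 = -1851844/29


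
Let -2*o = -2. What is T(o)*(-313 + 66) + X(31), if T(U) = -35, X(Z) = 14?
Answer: 8659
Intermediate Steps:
o = 1 (o = -1/2*(-2) = 1)
T(o)*(-313 + 66) + X(31) = -35*(-313 + 66) + 14 = -35*(-247) + 14 = 8645 + 14 = 8659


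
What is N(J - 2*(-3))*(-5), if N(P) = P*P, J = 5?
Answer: -605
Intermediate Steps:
N(P) = P²
N(J - 2*(-3))*(-5) = (5 - 2*(-3))²*(-5) = (5 + 6)²*(-5) = 11²*(-5) = 121*(-5) = -605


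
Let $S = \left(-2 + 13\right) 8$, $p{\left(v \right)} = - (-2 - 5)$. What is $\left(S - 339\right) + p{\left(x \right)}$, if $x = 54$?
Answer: $-244$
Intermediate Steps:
$p{\left(v \right)} = 7$ ($p{\left(v \right)} = \left(-1\right) \left(-7\right) = 7$)
$S = 88$ ($S = 11 \cdot 8 = 88$)
$\left(S - 339\right) + p{\left(x \right)} = \left(88 - 339\right) + 7 = -251 + 7 = -244$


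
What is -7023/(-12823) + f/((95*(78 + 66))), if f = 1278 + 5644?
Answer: 92417723/87709320 ≈ 1.0537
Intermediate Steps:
f = 6922
-7023/(-12823) + f/((95*(78 + 66))) = -7023/(-12823) + 6922/((95*(78 + 66))) = -7023*(-1/12823) + 6922/((95*144)) = 7023/12823 + 6922/13680 = 7023/12823 + 6922*(1/13680) = 7023/12823 + 3461/6840 = 92417723/87709320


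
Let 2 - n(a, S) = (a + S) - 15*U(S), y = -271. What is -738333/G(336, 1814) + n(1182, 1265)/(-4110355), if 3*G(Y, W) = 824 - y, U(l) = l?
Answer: -606963354333/300055915 ≈ -2022.8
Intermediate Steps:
n(a, S) = 2 - a + 14*S (n(a, S) = 2 - ((a + S) - 15*S) = 2 - ((S + a) - 15*S) = 2 - (a - 14*S) = 2 + (-a + 14*S) = 2 - a + 14*S)
G(Y, W) = 365 (G(Y, W) = (824 - 1*(-271))/3 = (824 + 271)/3 = (1/3)*1095 = 365)
-738333/G(336, 1814) + n(1182, 1265)/(-4110355) = -738333/365 + (2 - 1*1182 + 14*1265)/(-4110355) = -738333*1/365 + (2 - 1182 + 17710)*(-1/4110355) = -738333/365 + 16530*(-1/4110355) = -738333/365 - 3306/822071 = -606963354333/300055915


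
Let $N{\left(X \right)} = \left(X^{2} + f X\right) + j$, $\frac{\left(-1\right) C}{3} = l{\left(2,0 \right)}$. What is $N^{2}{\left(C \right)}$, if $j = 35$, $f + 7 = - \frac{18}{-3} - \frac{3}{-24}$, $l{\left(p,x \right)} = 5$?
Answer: $\frac{4774225}{64} \approx 74597.0$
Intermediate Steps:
$f = - \frac{7}{8}$ ($f = -7 - \left(-6 - \frac{1}{8}\right) = -7 - - \frac{49}{8} = -7 + \left(6 + \frac{1}{8}\right) = -7 + \frac{49}{8} = - \frac{7}{8} \approx -0.875$)
$C = -15$ ($C = \left(-3\right) 5 = -15$)
$N{\left(X \right)} = 35 + X^{2} - \frac{7 X}{8}$ ($N{\left(X \right)} = \left(X^{2} - \frac{7 X}{8}\right) + 35 = 35 + X^{2} - \frac{7 X}{8}$)
$N^{2}{\left(C \right)} = \left(35 + \left(-15\right)^{2} - - \frac{105}{8}\right)^{2} = \left(35 + 225 + \frac{105}{8}\right)^{2} = \left(\frac{2185}{8}\right)^{2} = \frac{4774225}{64}$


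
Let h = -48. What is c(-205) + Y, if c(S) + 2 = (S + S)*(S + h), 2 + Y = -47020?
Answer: 56706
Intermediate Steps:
Y = -47022 (Y = -2 - 47020 = -47022)
c(S) = -2 + 2*S*(-48 + S) (c(S) = -2 + (S + S)*(S - 48) = -2 + (2*S)*(-48 + S) = -2 + 2*S*(-48 + S))
c(-205) + Y = (-2 - 96*(-205) + 2*(-205)**2) - 47022 = (-2 + 19680 + 2*42025) - 47022 = (-2 + 19680 + 84050) - 47022 = 103728 - 47022 = 56706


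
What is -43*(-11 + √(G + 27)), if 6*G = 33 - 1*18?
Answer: 473 - 43*√118/2 ≈ 239.45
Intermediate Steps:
G = 5/2 (G = (33 - 1*18)/6 = (33 - 18)/6 = (⅙)*15 = 5/2 ≈ 2.5000)
-43*(-11 + √(G + 27)) = -43*(-11 + √(5/2 + 27)) = -43*(-11 + √(59/2)) = -43*(-11 + √118/2) = 473 - 43*√118/2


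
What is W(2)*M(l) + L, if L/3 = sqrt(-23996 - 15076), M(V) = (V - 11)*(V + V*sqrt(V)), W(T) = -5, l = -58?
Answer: -20010 - 20010*I*sqrt(58) + 12*I*sqrt(2442) ≈ -20010.0 - 1.518e+5*I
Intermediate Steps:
M(V) = (-11 + V)*(V + V**(3/2))
L = 12*I*sqrt(2442) (L = 3*sqrt(-23996 - 15076) = 3*sqrt(-39072) = 3*(4*I*sqrt(2442)) = 12*I*sqrt(2442) ≈ 593.0*I)
W(2)*M(l) + L = -5*((-58)**2 + (-58)**(5/2) - 11*(-58) - (-638)*I*sqrt(58)) + 12*I*sqrt(2442) = -5*(3364 + 3364*I*sqrt(58) + 638 - (-638)*I*sqrt(58)) + 12*I*sqrt(2442) = -5*(3364 + 3364*I*sqrt(58) + 638 + 638*I*sqrt(58)) + 12*I*sqrt(2442) = -5*(4002 + 4002*I*sqrt(58)) + 12*I*sqrt(2442) = (-20010 - 20010*I*sqrt(58)) + 12*I*sqrt(2442) = -20010 - 20010*I*sqrt(58) + 12*I*sqrt(2442)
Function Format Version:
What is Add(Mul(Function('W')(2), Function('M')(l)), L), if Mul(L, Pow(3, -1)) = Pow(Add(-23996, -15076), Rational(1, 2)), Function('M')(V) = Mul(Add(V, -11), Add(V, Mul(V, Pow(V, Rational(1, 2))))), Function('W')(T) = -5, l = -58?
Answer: Add(-20010, Mul(-20010, I, Pow(58, Rational(1, 2))), Mul(12, I, Pow(2442, Rational(1, 2)))) ≈ Add(-20010., Mul(-1.5180e+5, I))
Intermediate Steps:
Function('M')(V) = Mul(Add(-11, V), Add(V, Pow(V, Rational(3, 2))))
L = Mul(12, I, Pow(2442, Rational(1, 2))) (L = Mul(3, Pow(Add(-23996, -15076), Rational(1, 2))) = Mul(3, Pow(-39072, Rational(1, 2))) = Mul(3, Mul(4, I, Pow(2442, Rational(1, 2)))) = Mul(12, I, Pow(2442, Rational(1, 2))) ≈ Mul(593.00, I))
Add(Mul(Function('W')(2), Function('M')(l)), L) = Add(Mul(-5, Add(Pow(-58, 2), Pow(-58, Rational(5, 2)), Mul(-11, -58), Mul(-11, Pow(-58, Rational(3, 2))))), Mul(12, I, Pow(2442, Rational(1, 2)))) = Add(Mul(-5, Add(3364, Mul(3364, I, Pow(58, Rational(1, 2))), 638, Mul(-11, Mul(-58, I, Pow(58, Rational(1, 2)))))), Mul(12, I, Pow(2442, Rational(1, 2)))) = Add(Mul(-5, Add(3364, Mul(3364, I, Pow(58, Rational(1, 2))), 638, Mul(638, I, Pow(58, Rational(1, 2))))), Mul(12, I, Pow(2442, Rational(1, 2)))) = Add(Mul(-5, Add(4002, Mul(4002, I, Pow(58, Rational(1, 2))))), Mul(12, I, Pow(2442, Rational(1, 2)))) = Add(Add(-20010, Mul(-20010, I, Pow(58, Rational(1, 2)))), Mul(12, I, Pow(2442, Rational(1, 2)))) = Add(-20010, Mul(-20010, I, Pow(58, Rational(1, 2))), Mul(12, I, Pow(2442, Rational(1, 2))))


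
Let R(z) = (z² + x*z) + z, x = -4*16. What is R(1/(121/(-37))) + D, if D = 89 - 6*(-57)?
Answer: 6593691/14641 ≈ 450.36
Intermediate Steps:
x = -64
R(z) = z² - 63*z (R(z) = (z² - 64*z) + z = z² - 63*z)
D = 431 (D = 89 + 342 = 431)
R(1/(121/(-37))) + D = (-63 + 1/(121/(-37)))/((121/(-37))) + 431 = (-63 + 1/(121*(-1/37)))/((121*(-1/37))) + 431 = (-63 + 1/(-121/37))/(-121/37) + 431 = -37*(-63 - 37/121)/121 + 431 = -37/121*(-7660/121) + 431 = 283420/14641 + 431 = 6593691/14641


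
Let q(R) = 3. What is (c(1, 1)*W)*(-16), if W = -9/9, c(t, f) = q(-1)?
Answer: 48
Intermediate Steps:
c(t, f) = 3
W = -1 (W = -9*⅑ = -1)
(c(1, 1)*W)*(-16) = (3*(-1))*(-16) = -3*(-16) = 48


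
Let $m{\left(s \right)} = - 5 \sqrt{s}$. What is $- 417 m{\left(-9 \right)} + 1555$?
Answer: $1555 + 6255 i \approx 1555.0 + 6255.0 i$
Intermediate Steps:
$- 417 m{\left(-9 \right)} + 1555 = - 417 \left(- 5 \sqrt{-9}\right) + 1555 = - 417 \left(- 5 \cdot 3 i\right) + 1555 = - 417 \left(- 15 i\right) + 1555 = 6255 i + 1555 = 1555 + 6255 i$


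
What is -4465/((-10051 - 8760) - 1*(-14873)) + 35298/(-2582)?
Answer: -63737447/5083958 ≈ -12.537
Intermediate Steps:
-4465/((-10051 - 8760) - 1*(-14873)) + 35298/(-2582) = -4465/(-18811 + 14873) + 35298*(-1/2582) = -4465/(-3938) - 17649/1291 = -4465*(-1/3938) - 17649/1291 = 4465/3938 - 17649/1291 = -63737447/5083958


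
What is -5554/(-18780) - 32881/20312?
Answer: -126173083/95364840 ≈ -1.3231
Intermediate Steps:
-5554/(-18780) - 32881/20312 = -5554*(-1/18780) - 32881/(1/(1/20312)) = 2777/9390 - 32881/20312 = -126173083/95364840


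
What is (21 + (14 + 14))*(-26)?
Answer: -1274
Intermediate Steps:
(21 + (14 + 14))*(-26) = (21 + 28)*(-26) = 49*(-26) = -1274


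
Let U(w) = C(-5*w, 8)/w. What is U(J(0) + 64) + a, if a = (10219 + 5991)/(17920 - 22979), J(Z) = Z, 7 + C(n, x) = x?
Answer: -1032381/323776 ≈ -3.1886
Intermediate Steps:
C(n, x) = -7 + x
a = -16210/5059 (a = 16210/(-5059) = 16210*(-1/5059) = -16210/5059 ≈ -3.2042)
U(w) = 1/w (U(w) = (-7 + 8)/w = 1/w)
U(J(0) + 64) + a = 1/(0 + 64) - 16210/5059 = 1/64 - 16210/5059 = -1032381/323776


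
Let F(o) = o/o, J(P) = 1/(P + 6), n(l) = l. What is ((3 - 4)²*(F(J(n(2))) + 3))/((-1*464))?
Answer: -1/116 ≈ -0.0086207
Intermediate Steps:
J(P) = 1/(6 + P)
F(o) = 1
((3 - 4)²*(F(J(n(2))) + 3))/((-1*464)) = ((3 - 4)²*(1 + 3))/((-1*464)) = ((-1)²*4)/(-464) = (1*4)*(-1/464) = 4*(-1/464) = -1/116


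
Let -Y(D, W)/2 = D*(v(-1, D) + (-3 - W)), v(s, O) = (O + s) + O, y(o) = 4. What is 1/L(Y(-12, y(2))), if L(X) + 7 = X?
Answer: -1/775 ≈ -0.0012903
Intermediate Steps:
v(s, O) = s + 2*O
Y(D, W) = -2*D*(-4 - W + 2*D) (Y(D, W) = -2*D*((-1 + 2*D) + (-3 - W)) = -2*D*(-4 - W + 2*D))
L(X) = -7 + X
1/L(Y(-12, y(2))) = 1/(-7 + 2*(-12)*(4 + 4 - 2*(-12))) = 1/(-7 + 2*(-12)*(4 + 4 + 24)) = 1/(-7 + 2*(-12)*32) = 1/(-7 - 768) = 1/(-775) = -1/775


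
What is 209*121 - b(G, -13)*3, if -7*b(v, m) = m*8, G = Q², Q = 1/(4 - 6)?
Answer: 176711/7 ≈ 25244.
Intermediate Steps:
Q = -½ (Q = 1/(-2) = -½ ≈ -0.50000)
G = ¼ (G = (-½)² = ¼ ≈ 0.25000)
b(v, m) = -8*m/7 (b(v, m) = -m*8/7 = -8*m/7)
209*121 - b(G, -13)*3 = 209*121 - (-8/7*(-13))*3 = 25289 - 104*3/7 = 25289 - 1*312/7 = 25289 - 312/7 = 176711/7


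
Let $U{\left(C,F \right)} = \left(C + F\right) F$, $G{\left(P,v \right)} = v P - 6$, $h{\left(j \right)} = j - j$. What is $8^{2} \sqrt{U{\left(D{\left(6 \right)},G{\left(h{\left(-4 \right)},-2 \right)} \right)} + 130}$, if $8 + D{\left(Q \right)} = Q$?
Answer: $64 \sqrt{178} \approx 853.87$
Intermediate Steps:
$D{\left(Q \right)} = -8 + Q$
$h{\left(j \right)} = 0$
$G{\left(P,v \right)} = -6 + P v$ ($G{\left(P,v \right)} = P v - 6 = -6 + P v$)
$U{\left(C,F \right)} = F \left(C + F\right)$
$8^{2} \sqrt{U{\left(D{\left(6 \right)},G{\left(h{\left(-4 \right)},-2 \right)} \right)} + 130} = 8^{2} \sqrt{\left(-6 + 0 \left(-2\right)\right) \left(\left(-8 + 6\right) + \left(-6 + 0 \left(-2\right)\right)\right) + 130} = 64 \sqrt{\left(-6 + 0\right) \left(-2 + \left(-6 + 0\right)\right) + 130} = 64 \sqrt{- 6 \left(-2 - 6\right) + 130} = 64 \sqrt{\left(-6\right) \left(-8\right) + 130} = 64 \sqrt{48 + 130} = 64 \sqrt{178}$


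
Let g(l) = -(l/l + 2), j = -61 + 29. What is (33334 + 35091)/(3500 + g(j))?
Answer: 68425/3497 ≈ 19.567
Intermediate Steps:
j = -32
g(l) = -3 (g(l) = -(1 + 2) = -1*3 = -3)
(33334 + 35091)/(3500 + g(j)) = (33334 + 35091)/(3500 - 3) = 68425/3497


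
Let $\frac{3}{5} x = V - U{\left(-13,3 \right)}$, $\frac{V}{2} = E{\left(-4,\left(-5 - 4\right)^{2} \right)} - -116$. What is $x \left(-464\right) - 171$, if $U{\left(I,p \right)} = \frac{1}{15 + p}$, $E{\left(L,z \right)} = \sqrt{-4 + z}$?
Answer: $- \frac{4847617}{27} - \frac{4640 \sqrt{77}}{3} \approx -1.9311 \cdot 10^{5}$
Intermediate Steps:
$V = 232 + 2 \sqrt{77}$ ($V = 2 \left(\sqrt{-4 + \left(-5 - 4\right)^{2}} - -116\right) = 2 \left(\sqrt{-4 + \left(-9\right)^{2}} + 116\right) = 2 \left(\sqrt{-4 + 81} + 116\right) = 2 \left(\sqrt{77} + 116\right) = 2 \left(116 + \sqrt{77}\right) = 232 + 2 \sqrt{77} \approx 249.55$)
$x = \frac{20875}{54} + \frac{10 \sqrt{77}}{3}$ ($x = \frac{5 \left(\left(232 + 2 \sqrt{77}\right) - \frac{1}{15 + 3}\right)}{3} = \frac{5 \left(\left(232 + 2 \sqrt{77}\right) - \frac{1}{18}\right)}{3} = \frac{5 \left(\frac{4175}{18} + 2 \sqrt{77}\right)}{3} = \frac{20875}{54} + \frac{10 \sqrt{77}}{3} \approx 415.82$)
$x \left(-464\right) - 171 = \left(\frac{20875}{54} + \frac{10 \sqrt{77}}{3}\right) \left(-464\right) - 171 = \left(- \frac{4843000}{27} - \frac{4640 \sqrt{77}}{3}\right) - 171 = - \frac{4847617}{27} - \frac{4640 \sqrt{77}}{3}$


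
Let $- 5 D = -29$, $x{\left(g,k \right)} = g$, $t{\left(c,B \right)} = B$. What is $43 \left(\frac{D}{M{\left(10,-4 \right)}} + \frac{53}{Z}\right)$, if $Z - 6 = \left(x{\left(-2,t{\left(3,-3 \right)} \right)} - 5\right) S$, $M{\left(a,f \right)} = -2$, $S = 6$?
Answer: $- \frac{33841}{180} \approx -188.01$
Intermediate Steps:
$D = \frac{29}{5}$ ($D = \left(- \frac{1}{5}\right) \left(-29\right) = \frac{29}{5} \approx 5.8$)
$Z = -36$ ($Z = 6 + \left(-2 - 5\right) 6 = 6 - 42 = -36$)
$43 \left(\frac{D}{M{\left(10,-4 \right)}} + \frac{53}{Z}\right) = 43 \left(\frac{29}{5 \left(-2\right)} + \frac{53}{-36}\right) = 43 \left(\frac{29}{5} \left(- \frac{1}{2}\right) + 53 \left(- \frac{1}{36}\right)\right) = 43 \left(- \frac{29}{10} - \frac{53}{36}\right) = 43 \left(- \frac{787}{180}\right) = - \frac{33841}{180}$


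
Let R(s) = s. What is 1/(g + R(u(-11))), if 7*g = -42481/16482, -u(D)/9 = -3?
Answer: 115374/3072617 ≈ 0.037549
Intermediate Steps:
u(D) = 27 (u(D) = -9*(-3) = 27)
g = -42481/115374 (g = (-42481/16482)/7 = (-42481*1/16482)/7 = (⅐)*(-42481/16482) = -42481/115374 ≈ -0.36820)
1/(g + R(u(-11))) = 1/(-42481/115374 + 27) = 1/(3072617/115374) = 115374/3072617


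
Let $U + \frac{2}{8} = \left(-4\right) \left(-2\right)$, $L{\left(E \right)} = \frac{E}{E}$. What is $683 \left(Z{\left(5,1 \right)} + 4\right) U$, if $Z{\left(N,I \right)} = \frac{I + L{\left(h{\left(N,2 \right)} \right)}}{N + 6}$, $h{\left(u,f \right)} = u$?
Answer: $\frac{486979}{22} \approx 22135.0$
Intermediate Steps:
$L{\left(E \right)} = 1$
$U = \frac{31}{4}$ ($U = - \frac{1}{4} - -8 = - \frac{1}{4} + 8 = \frac{31}{4} \approx 7.75$)
$Z{\left(N,I \right)} = \frac{1 + I}{6 + N}$ ($Z{\left(N,I \right)} = \frac{I + 1}{N + 6} = \frac{1 + I}{6 + N}$)
$683 \left(Z{\left(5,1 \right)} + 4\right) U = 683 \left(\frac{1 + 1}{6 + 5} + 4\right) \frac{31}{4} = 683 \left(\frac{1}{11} \cdot 2 + 4\right) \frac{31}{4} = 683 \left(\frac{2}{11} + 4\right) \frac{31}{4} = 683 \cdot \frac{46}{11} \cdot \frac{31}{4} = 683 \cdot \frac{713}{22} = \frac{486979}{22}$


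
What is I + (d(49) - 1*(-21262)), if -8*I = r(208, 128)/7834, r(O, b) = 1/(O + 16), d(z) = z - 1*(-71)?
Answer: 300171805695/14038528 ≈ 21382.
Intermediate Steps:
d(z) = 71 + z (d(z) = z + 71 = 71 + z)
r(O, b) = 1/(16 + O)
I = -1/14038528 (I = -1/(8*(16 + 208)*7834) = -1/(8*224*7834) = -1/(1792*7834) = -⅛*1/1754816 = -1/14038528 ≈ -7.1233e-8)
I + (d(49) - 1*(-21262)) = -1/14038528 + ((71 + 49) - 1*(-21262)) = -1/14038528 + (120 + 21262) = -1/14038528 + 21382 = 300171805695/14038528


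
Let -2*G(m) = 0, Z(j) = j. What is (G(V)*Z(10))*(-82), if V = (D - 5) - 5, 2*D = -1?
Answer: 0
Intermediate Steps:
D = -½ (D = (½)*(-1) = -½ ≈ -0.50000)
V = -21/2 (V = (-½ - 5) - 5 = -11/2 - 5 = -21/2 ≈ -10.500)
G(m) = 0 (G(m) = -½*0 = 0)
(G(V)*Z(10))*(-82) = (0*10)*(-82) = 0*(-82) = 0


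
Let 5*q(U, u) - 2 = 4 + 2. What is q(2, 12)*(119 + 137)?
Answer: 2048/5 ≈ 409.60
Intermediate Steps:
q(U, u) = 8/5 (q(U, u) = ⅖ + (4 + 2)/5 = ⅖ + (⅕)*6 = ⅖ + 6/5 = 8/5)
q(2, 12)*(119 + 137) = 8*(119 + 137)/5 = (8/5)*256 = 2048/5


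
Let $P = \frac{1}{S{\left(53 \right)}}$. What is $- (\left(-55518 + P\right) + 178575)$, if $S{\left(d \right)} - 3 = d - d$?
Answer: $- \frac{369172}{3} \approx -1.2306 \cdot 10^{5}$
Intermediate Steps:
$S{\left(d \right)} = 3$ ($S{\left(d \right)} = 3 + \left(d - d\right) = 3 + 0 = 3$)
$P = \frac{1}{3} \approx 0.33333$
$- (\left(-55518 + P\right) + 178575) = - (\left(-55518 + \frac{1}{3}\right) + 178575) = - (- \frac{166553}{3} + 178575) = \left(-1\right) \frac{369172}{3} = - \frac{369172}{3}$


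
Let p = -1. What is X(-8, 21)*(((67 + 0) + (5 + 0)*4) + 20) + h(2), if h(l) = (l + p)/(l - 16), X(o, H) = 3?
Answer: 4493/14 ≈ 320.93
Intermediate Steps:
h(l) = (-1 + l)/(-16 + l) (h(l) = (l - 1)/(l - 16) = (-1 + l)/(-16 + l))
X(-8, 21)*(((67 + 0) + (5 + 0)*4) + 20) + h(2) = 3*(((67 + 0) + (5 + 0)*4) + 20) + (-1 + 2)/(-16 + 2) = 3*((67 + 5*4) + 20) + 1/(-14) = 3*((67 + 20) + 20) - 1/14*1 = 3*(87 + 20) - 1/14 = 3*107 - 1/14 = 321 - 1/14 = 4493/14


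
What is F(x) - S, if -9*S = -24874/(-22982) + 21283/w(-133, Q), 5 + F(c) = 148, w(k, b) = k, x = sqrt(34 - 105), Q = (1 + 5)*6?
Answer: 1724017129/13754727 ≈ 125.34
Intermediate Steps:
Q = 36 (Q = 6*6 = 36)
x = I*sqrt(71) (x = sqrt(-71) = I*sqrt(71) ≈ 8.4261*I)
F(c) = 143 (F(c) = -5 + 148 = 143)
S = 242908832/13754727 (S = -(-24874/(-22982) + 21283/(-133))/9 = -(-24874*(-1/22982) + 21283*(-1/133))/9 = -(12437/11491 - 21283/133)/9 = -1/9*(-242908832/1528303) = 242908832/13754727 ≈ 17.660)
F(x) - S = 143 - 1*242908832/13754727 = 143 - 242908832/13754727 = 1724017129/13754727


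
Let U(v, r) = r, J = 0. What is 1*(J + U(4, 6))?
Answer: 6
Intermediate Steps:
1*(J + U(4, 6)) = 1*(0 + 6) = 1*6 = 6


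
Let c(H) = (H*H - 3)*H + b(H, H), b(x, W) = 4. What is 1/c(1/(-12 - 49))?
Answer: 226981/919086 ≈ 0.24696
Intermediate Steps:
c(H) = 4 + H*(-3 + H**2) (c(H) = (H*H - 3)*H + 4 = (H**2 - 3)*H + 4 = (-3 + H**2)*H + 4 = H*(-3 + H**2) + 4 = 4 + H*(-3 + H**2))
1/c(1/(-12 - 49)) = 1/(4 + (1/(-12 - 49))**3 - 3/(-12 - 49)) = 1/(4 + (1/(-61))**3 - 3/(-61)) = 1/(4 + (-1/61)**3 - 3*(-1/61)) = 1/(4 - 1/226981 + 3/61) = 1/(919086/226981) = 226981/919086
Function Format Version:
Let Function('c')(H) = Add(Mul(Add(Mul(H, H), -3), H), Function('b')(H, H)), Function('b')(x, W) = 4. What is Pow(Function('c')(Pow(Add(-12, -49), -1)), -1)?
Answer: Rational(226981, 919086) ≈ 0.24696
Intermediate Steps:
Function('c')(H) = Add(4, Mul(H, Add(-3, Pow(H, 2)))) (Function('c')(H) = Add(Mul(Add(Mul(H, H), -3), H), 4) = Add(Mul(Add(Pow(H, 2), -3), H), 4) = Add(Mul(Add(-3, Pow(H, 2)), H), 4) = Add(Mul(H, Add(-3, Pow(H, 2))), 4) = Add(4, Mul(H, Add(-3, Pow(H, 2)))))
Pow(Function('c')(Pow(Add(-12, -49), -1)), -1) = Pow(Add(4, Pow(Pow(Add(-12, -49), -1), 3), Mul(-3, Pow(Add(-12, -49), -1))), -1) = Pow(Add(4, Pow(Pow(-61, -1), 3), Mul(-3, Pow(-61, -1))), -1) = Pow(Add(4, Pow(Rational(-1, 61), 3), Mul(-3, Rational(-1, 61))), -1) = Pow(Add(4, Rational(-1, 226981), Rational(3, 61)), -1) = Pow(Rational(919086, 226981), -1) = Rational(226981, 919086)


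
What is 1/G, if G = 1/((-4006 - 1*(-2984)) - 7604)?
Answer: -8626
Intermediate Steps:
G = -1/8626 (G = 1/((-4006 + 2984) - 7604) = 1/(-1022 - 7604) = 1/(-8626) = -1/8626 ≈ -0.00011593)
1/G = 1/(-1/8626) = -8626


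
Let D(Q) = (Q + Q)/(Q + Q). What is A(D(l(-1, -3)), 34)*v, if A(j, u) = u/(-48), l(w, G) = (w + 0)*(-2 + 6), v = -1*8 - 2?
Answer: 85/12 ≈ 7.0833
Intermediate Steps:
v = -10 (v = -8 - 2 = -10)
l(w, G) = 4*w (l(w, G) = w*4 = 4*w)
D(Q) = 1 (D(Q) = (2*Q)/((2*Q)) = (2*Q)*(1/(2*Q)) = 1)
A(j, u) = -u/48 (A(j, u) = u*(-1/48) = -u/48)
A(D(l(-1, -3)), 34)*v = -1/48*34*(-10) = -17/24*(-10) = 85/12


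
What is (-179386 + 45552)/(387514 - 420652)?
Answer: 66917/16569 ≈ 4.0387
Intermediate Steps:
(-179386 + 45552)/(387514 - 420652) = -133834/(-33138) = -133834*(-1/33138) = 66917/16569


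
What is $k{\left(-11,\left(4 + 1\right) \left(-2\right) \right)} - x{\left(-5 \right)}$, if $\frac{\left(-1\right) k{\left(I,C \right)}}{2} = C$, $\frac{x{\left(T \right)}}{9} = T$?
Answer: $65$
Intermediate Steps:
$x{\left(T \right)} = 9 T$
$k{\left(I,C \right)} = - 2 C$
$k{\left(-11,\left(4 + 1\right) \left(-2\right) \right)} - x{\left(-5 \right)} = - 2 \left(4 + 1\right) \left(-2\right) - 9 \left(-5\right) = - 2 \cdot 5 \left(-2\right) - -45 = \left(-2\right) \left(-10\right) + 45 = 20 + 45 = 65$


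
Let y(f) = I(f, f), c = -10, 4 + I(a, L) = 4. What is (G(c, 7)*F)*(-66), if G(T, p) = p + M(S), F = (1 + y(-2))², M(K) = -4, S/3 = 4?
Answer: -198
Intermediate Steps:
S = 12 (S = 3*4 = 12)
I(a, L) = 0 (I(a, L) = -4 + 4 = 0)
y(f) = 0
F = 1 (F = (1 + 0)² = 1² = 1)
G(T, p) = -4 + p (G(T, p) = p - 4 = -4 + p)
(G(c, 7)*F)*(-66) = ((-4 + 7)*1)*(-66) = (3*1)*(-66) = 3*(-66) = -198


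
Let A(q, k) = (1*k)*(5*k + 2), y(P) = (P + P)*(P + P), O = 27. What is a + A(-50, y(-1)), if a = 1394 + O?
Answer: 1509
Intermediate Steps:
y(P) = 4*P² (y(P) = (2*P)*(2*P) = 4*P²)
a = 1421 (a = 1394 + 27 = 1421)
A(q, k) = k*(2 + 5*k)
a + A(-50, y(-1)) = 1421 + (4*(-1)²)*(2 + 5*(4*(-1)²)) = 1421 + (4*1)*(2 + 5*(4*1)) = 1421 + 4*(2 + 5*4) = 1421 + 4*(2 + 20) = 1421 + 4*22 = 1421 + 88 = 1509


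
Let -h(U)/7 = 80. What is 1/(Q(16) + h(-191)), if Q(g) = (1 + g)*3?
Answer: -1/509 ≈ -0.0019646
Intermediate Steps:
h(U) = -560 (h(U) = -7*80 = -560)
Q(g) = 3 + 3*g
1/(Q(16) + h(-191)) = 1/((3 + 3*16) - 560) = 1/((3 + 48) - 560) = 1/(51 - 560) = 1/(-509) = -1/509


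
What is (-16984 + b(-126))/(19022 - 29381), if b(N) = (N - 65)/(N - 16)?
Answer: 2411537/1470978 ≈ 1.6394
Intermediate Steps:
b(N) = (-65 + N)/(-16 + N)
(-16984 + b(-126))/(19022 - 29381) = (-16984 + (-65 - 126)/(-16 - 126))/(19022 - 29381) = (-16984 - 191/(-142))/(-10359) = (-16984 - 1/142*(-191))*(-1/10359) = (-16984 + 191/142)*(-1/10359) = -2411537/142*(-1/10359) = 2411537/1470978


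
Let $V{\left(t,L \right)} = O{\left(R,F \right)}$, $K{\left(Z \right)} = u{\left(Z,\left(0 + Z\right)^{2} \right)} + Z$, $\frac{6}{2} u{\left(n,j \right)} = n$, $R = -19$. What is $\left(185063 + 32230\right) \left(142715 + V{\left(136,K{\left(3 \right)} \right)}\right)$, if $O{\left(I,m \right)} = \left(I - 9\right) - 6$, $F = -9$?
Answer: $31003582533$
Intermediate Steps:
$u{\left(n,j \right)} = \frac{n}{3}$
$O{\left(I,m \right)} = -15 + I$ ($O{\left(I,m \right)} = \left(-9 + I\right) - 6 = -15 + I$)
$K{\left(Z \right)} = \frac{4 Z}{3}$ ($K{\left(Z \right)} = \frac{Z}{3} + Z = \frac{4 Z}{3}$)
$V{\left(t,L \right)} = -34$ ($V{\left(t,L \right)} = -15 - 19 = -34$)
$\left(185063 + 32230\right) \left(142715 + V{\left(136,K{\left(3 \right)} \right)}\right) = \left(185063 + 32230\right) \left(142715 - 34\right) = 217293 \cdot 142681 = 31003582533$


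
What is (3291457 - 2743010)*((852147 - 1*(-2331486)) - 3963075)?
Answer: -427482626574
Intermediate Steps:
(3291457 - 2743010)*((852147 - 1*(-2331486)) - 3963075) = 548447*((852147 + 2331486) - 3963075) = 548447*(3183633 - 3963075) = 548447*(-779442) = -427482626574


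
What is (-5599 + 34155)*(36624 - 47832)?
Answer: -320055648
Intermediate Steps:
(-5599 + 34155)*(36624 - 47832) = 28556*(-11208) = -320055648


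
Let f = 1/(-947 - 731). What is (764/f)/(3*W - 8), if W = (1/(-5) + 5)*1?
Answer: -801245/4 ≈ -2.0031e+5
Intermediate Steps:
f = -1/1678 (f = 1/(-1678) = -1/1678 ≈ -0.00059595)
W = 24/5 (W = (-1/5 + 5)*1 = (24/5)*1 = 24/5 ≈ 4.8000)
(764/f)/(3*W - 8) = (764/(-1/1678))/(3*(24/5) - 8) = (764*(-1678))/(72/5 - 8) = -1281992/32/5 = -1281992*5/32 = -801245/4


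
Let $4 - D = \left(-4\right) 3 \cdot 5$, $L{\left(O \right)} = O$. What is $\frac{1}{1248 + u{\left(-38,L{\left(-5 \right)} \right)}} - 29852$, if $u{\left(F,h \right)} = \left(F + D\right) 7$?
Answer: $- \frac{42688359}{1430} \approx -29852.0$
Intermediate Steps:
$D = 64$ ($D = 4 - \left(-4\right) 3 \cdot 5 = 4 - \left(-12\right) 5 = 4 - -60 = 4 + 60 = 64$)
$u{\left(F,h \right)} = 448 + 7 F$ ($u{\left(F,h \right)} = \left(F + 64\right) 7 = \left(64 + F\right) 7 = 448 + 7 F$)
$\frac{1}{1248 + u{\left(-38,L{\left(-5 \right)} \right)}} - 29852 = \frac{1}{1248 + \left(448 + 7 \left(-38\right)\right)} - 29852 = \frac{1}{1248 + \left(448 - 266\right)} - 29852 = \frac{1}{1248 + 182} - 29852 = \frac{1}{1430} - 29852 = - \frac{42688359}{1430}$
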